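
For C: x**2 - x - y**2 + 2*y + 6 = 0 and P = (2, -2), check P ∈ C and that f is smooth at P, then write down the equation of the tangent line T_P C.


Tangent line at P: 3*x + 6*y + 6 = 0.

Step 1: f(2, -2) = 0, so P lies on C.
Step 2: partial derivatives
  f_x(x, y) = 2*x - 1, f_y(x, y) = 2 - 2*y.
  f_x(P) = 3, f_y(P) = 6 (gradient nonzero, so P is smooth).
Step 3: tangent line at P: 3·(x − 2) + 6·(y − -2) = 0.
Expanding: 3*x + 6*y + 6 = 0.


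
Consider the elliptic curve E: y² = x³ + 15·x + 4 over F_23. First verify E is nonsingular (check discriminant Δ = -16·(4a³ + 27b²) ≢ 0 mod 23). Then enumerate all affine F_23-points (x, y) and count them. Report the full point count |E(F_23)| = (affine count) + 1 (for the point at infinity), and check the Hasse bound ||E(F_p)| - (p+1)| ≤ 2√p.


Affine points = {(0, 2), (0, 21), (4, 6), (4, 17), (10, 2), (10, 21), (12, 7), (12, 16), (13, 2), (13, 21), (15, 4), (15, 19), (16, 4), (16, 19), (19, 8), (19, 15), (20, 1), (20, 22), (21, 9), (21, 14)}; affine count = 20; |E(F_23)| = 21.

Discriminant check: Δ ∝ 4a³ + 27b² = 4·15³ + 27·4² = 4·3375 + 27·16 ≡ 17 (mod 23). Nonzero ⇒ E is nonsingular.
For each x ∈ F_23, compute rhs = x³ + 15·x + 4 mod 23, then count y ∈ F_23 with y² ≡ rhs.
  x = 0: rhs = 4, matching y values: 2, 21 (2 points).
  x = 1: rhs = 20, matching y values: none (0 points).
  x = 2: rhs = 19, matching y values: none (0 points).
  x = 3: rhs = 7, matching y values: none (0 points).
  x = 4: rhs = 13, matching y values: 6, 17 (2 points).
  x = 5: rhs = 20, matching y values: none (0 points).
  x = 6: rhs = 11, matching y values: none (0 points).
  x = 7: rhs = 15, matching y values: none (0 points).
  x = 8: rhs = 15, matching y values: none (0 points).
  x = 9: rhs = 17, matching y values: none (0 points).
  x = 10: rhs = 4, matching y values: 2, 21 (2 points).
  x = 11: rhs = 5, matching y values: none (0 points).
  x = 12: rhs = 3, matching y values: 7, 16 (2 points).
  x = 13: rhs = 4, matching y values: 2, 21 (2 points).
  x = 14: rhs = 14, matching y values: none (0 points).
  x = 15: rhs = 16, matching y values: 4, 19 (2 points).
  x = 16: rhs = 16, matching y values: 4, 19 (2 points).
  x = 17: rhs = 20, matching y values: none (0 points).
  x = 18: rhs = 11, matching y values: none (0 points).
  x = 19: rhs = 18, matching y values: 8, 15 (2 points).
  x = 20: rhs = 1, matching y values: 1, 22 (2 points).
  x = 21: rhs = 12, matching y values: 9, 14 (2 points).
  x = 22: rhs = 11, matching y values: none (0 points).
Total affine count: 20.
Full point count |E(F_23)| = 20 + 1 = 21.
Hasse bound: |21 − (23+1)| = |-3| = 3 ≤ 2√23 ≈ 9.5917 ✓.


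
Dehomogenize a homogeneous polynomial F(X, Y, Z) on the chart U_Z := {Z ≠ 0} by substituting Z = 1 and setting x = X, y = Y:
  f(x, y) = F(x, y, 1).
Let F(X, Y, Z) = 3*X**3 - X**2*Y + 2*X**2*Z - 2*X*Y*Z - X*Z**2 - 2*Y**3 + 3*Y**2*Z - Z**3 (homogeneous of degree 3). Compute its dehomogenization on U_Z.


f(x, y) = 3*x**3 - x**2*y + 2*x**2 - 2*x*y - x - 2*y**3 + 3*y**2 - 1

On U_Z we set Z = 1. Each monomial c·X^i·Y^j·Z^k in F becomes c·x^i·y^j·1^k = c·x^i·y^j.
Substituting Z = 1: F(X, Y, 1) = 3*x**3 - x**2*y + 2*x**2 - 2*x*y - x - 2*y**3 + 3*y**2 - 1.
Note: deg(f) ≤ deg(F) = 3; strict inequality happens when F is divisible by Z (lost terms).


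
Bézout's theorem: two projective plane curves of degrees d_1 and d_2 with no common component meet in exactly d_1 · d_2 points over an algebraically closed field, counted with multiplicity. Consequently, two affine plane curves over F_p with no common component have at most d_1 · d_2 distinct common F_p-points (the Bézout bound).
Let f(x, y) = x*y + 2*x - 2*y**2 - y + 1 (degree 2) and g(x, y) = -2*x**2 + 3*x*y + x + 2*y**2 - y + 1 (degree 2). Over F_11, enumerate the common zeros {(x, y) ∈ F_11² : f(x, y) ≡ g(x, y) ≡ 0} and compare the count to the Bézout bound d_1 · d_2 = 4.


Common zeros: {(5, 0)}; count = 1; Bézout bound = 4.

deg(f) = 2, deg(g) = 2, so Bézout bound = 4.
Scan x ∈ F_11. For each x, list the y ∈ F_11 with f(x, y) ≡ 0 and those with g(x, y) ≡ 0 (mod 11); the common zeros in that column are the intersection.
  x = 0: f ≡ 0 at y ∈ {6, 10}; g ≡ 0 at y ∈ {8, 9}; common: ∅.
  x = 1: f ≡ 0 at y ∈ ∅; g ≡ 0 at y ∈ {0, 10}; common: ∅.
  x = 2: f ≡ 0 at y ∈ ∅; g ≡ 0 at y ∈ ∅; common: ∅.
  x = 3: f ≡ 0 at y ∈ {5, 7}; g ≡ 0 at y ∈ {9}; common: ∅.
  x = 4: f ≡ 0 at y ∈ {3, 4}; g ≡ 0 at y ∈ ∅; common: ∅.
  x = 5: f ≡ 0 at y ∈ {0, 2}; g ≡ 0 at y ∈ {0, 4}; common: {0}.
  x = 6: f ≡ 0 at y ∈ ∅; g ≡ 0 at y ∈ ∅; common: ∅.
  x = 7: f ≡ 0 at y ∈ ∅; g ≡ 0 at y ∈ {4, 8}; common: ∅.
  x = 8: f ≡ 0 at y ∈ {1, 8}; g ≡ 0 at y ∈ ∅; common: ∅.
  x = 9: f ≡ 0 at y ∈ ∅; g ≡ 0 at y ∈ {10}; common: ∅.
  x = 10: f ≡ 0 at y ∈ ∅; g ≡ 0 at y ∈ ∅; common: ∅.
Collecting: common zeros = {(5, 0)}, so the count is 1.
Comparison with the Bézout bound: 1 ≤ 4 = deg(f)·deg(g), as expected for curves with no common component (the affine F_11-count falls short of the bound because intersections may lie at infinity, over extension fields, or carry multiplicity).


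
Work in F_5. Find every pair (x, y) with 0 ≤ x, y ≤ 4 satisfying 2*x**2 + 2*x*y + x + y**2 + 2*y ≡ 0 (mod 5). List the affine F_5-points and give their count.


Affine F_5-points: {(0, 0), (0, 3), (1, 2), (1, 4), (2, 0), (2, 4), (3, 1), (4, 2), (4, 3)}; count = 9.

For each of the 25 pairs (x, y) ∈ F_5², evaluate f(x, y) mod 5. Record the zeros.
  x = 0: [0↦0, 1↦3, 2↦3, 3↦0, 4↦4]  zeros at y ∈ {0, 3}
  x = 1: [0↦3, 1↦3, 2↦0, 3↦4, 4↦0]  zeros at y ∈ {2, 4}
  x = 2: [0↦0, 1↦2, 2↦1, 3↦2, 4↦0]  zeros at y ∈ {0, 4}
  x = 3: [0↦1, 1↦0, 2↦1, 3↦4, 4↦4]  zeros at y ∈ {1}
  x = 4: [0↦1, 1↦2, 2↦0, 3↦0, 4↦2]  zeros at y ∈ {2, 3}
Collecting zeros: affine points = {(0, 0), (0, 3), (1, 2), (1, 4), (2, 0), (2, 4), (3, 1), (4, 2), (4, 3)}.
Total count |C(F_5)_aff| = 9.


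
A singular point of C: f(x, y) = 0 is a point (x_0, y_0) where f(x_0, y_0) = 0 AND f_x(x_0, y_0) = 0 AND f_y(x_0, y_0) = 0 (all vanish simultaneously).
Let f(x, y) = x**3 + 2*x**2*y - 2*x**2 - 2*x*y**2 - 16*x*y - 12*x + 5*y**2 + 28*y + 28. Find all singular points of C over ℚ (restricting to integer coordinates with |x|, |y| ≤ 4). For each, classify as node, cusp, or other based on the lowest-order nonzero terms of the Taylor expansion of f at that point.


Singular points: {(2, -2)}; classification: cusp.

Compute partial derivatives:
  f_x = 3*x**2 + 4*x*y - 4*x - 2*y**2 - 16*y - 12.
  f_y = 2*x**2 - 4*x*y - 16*x + 10*y + 28.
Scan x_0 ∈ {−4, ..., 4}. For each x_0, f_y(x_0, y) is a polynomial in y; find its integer roots y ∈ {−4, ..., 4}, then test f_x and f at those candidates.
  x = -4: f_y(-4, y) = 26*y + 124; no integer root y with |y| ≤ 4.
  x = -3: f_y(-3, y) = 22*y + 94; no integer root y with |y| ≤ 4.
  x = -2: f_y(-2, y) = 18*y + 68; no integer root y with |y| ≤ 4.
  x = -1: f_y(-1, y) = 14*y + 46; no integer root y with |y| ≤ 4.
  x = 0: f_y(0, y) = 10*y + 28; no integer root y with |y| ≤ 4.
  x = 1: f_y(1, y) = 6*y + 14; no integer root y with |y| ≤ 4.
  x = 2: f_y(2, y) = 2*y + 4; vanishes at y ∈ {-2}. (2, -2): f_x = 0, f = 0 — SINGULAR.
  x = 3: f_y(3, y) = -2*y - 2; vanishes at y ∈ {-1}. (3, -1): f_x = 5 ≠ 0.
  x = 4: f_y(4, y) = -6*y - 4; no integer root y with |y| ≤ 4.
Only singular point on the grid: (2, -2).
Classify: substitute x = 2 + u, y = -2 + v and expand: f = u**3 + 2*u**2*v - 2*u*v**2 + v**2.
No constant or linear terms (consistent with a singular point). Quadratic part: v**2. Cubic part: u**3 + 2*u**2*v - 2*u*v**2.
The quadratic part v**2 is a perfect square, so there is a single (double) tangent line v = 0, i.e. y = -2. Restricting the cubic part to that line (v = 0) leaves u**3 ≠ 0, so f is not divisible by v and the branch is v² ≈ -u**3 to lowest order — this is a cusp.
Classification: cusp.


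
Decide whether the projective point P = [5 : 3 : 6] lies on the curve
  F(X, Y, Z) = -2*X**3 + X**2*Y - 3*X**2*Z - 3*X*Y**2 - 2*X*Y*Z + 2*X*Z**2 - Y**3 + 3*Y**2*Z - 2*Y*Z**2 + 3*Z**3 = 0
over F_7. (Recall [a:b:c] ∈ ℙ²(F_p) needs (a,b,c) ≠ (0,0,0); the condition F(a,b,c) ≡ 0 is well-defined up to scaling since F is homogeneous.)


F(5,3,6) ≡ 1 (mod 7); P is NOT on the curve.

Evaluate F(5, 3, 6) term-by-term (mod 7).
  -2*X**3 ↦ -2·125·1·1 = -250
  X**2*Y ↦ 1·25·3·1 = 75
  -3*X**2*Z ↦ -3·25·1·6 = -450
  -3*X*Y**2 ↦ -3·5·9·1 = -135
  -2*X*Y*Z ↦ -2·5·3·6 = -180
  2*X*Z**2 ↦ 2·5·1·36 = 360
  -Y**3 ↦ -1·1·27·1 = -27
  3*Y**2*Z ↦ 3·1·9·6 = 162
  -2*Y*Z**2 ↦ -2·1·3·36 = -216
  3*Z**3 ↦ 3·1·1·216 = 648
Sum: F(5, 3, 6) = (-250) + (75) + (-450) + (-135) + (-180) + (360) + (-27) + (162) + (-216) + (648) = -13.
Reducing mod 7: -13 ≡ 1 (mod 7).
Since F(a, b, c) ≡ 1 ≠ 0 (mod 7), P does NOT lie on the curve.


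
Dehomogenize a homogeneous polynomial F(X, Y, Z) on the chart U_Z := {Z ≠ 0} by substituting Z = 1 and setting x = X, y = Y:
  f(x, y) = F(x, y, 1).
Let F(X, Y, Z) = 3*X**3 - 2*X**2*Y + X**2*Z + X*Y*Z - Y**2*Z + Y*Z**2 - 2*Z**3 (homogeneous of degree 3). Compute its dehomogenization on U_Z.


f(x, y) = 3*x**3 - 2*x**2*y + x**2 + x*y - y**2 + y - 2

On U_Z we set Z = 1. Each monomial c·X^i·Y^j·Z^k in F becomes c·x^i·y^j·1^k = c·x^i·y^j.
Substituting Z = 1: F(X, Y, 1) = 3*x**3 - 2*x**2*y + x**2 + x*y - y**2 + y - 2.
Note: deg(f) ≤ deg(F) = 3; strict inequality happens when F is divisible by Z (lost terms).


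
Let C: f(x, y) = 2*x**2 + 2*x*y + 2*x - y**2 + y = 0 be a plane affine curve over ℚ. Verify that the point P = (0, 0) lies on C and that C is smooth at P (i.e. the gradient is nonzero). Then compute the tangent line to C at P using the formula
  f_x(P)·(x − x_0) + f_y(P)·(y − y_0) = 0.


Tangent line at P: 2*x + y = 0.

Step 1: f(0, 0) = 0, so P lies on C.
Step 2: partial derivatives
  f_x(x, y) = 4*x + 2*y + 2, f_y(x, y) = 2*x - 2*y + 1.
  f_x(P) = 2, f_y(P) = 1 (gradient nonzero, so P is smooth).
Step 3: tangent line at P: 2·(x − 0) + 1·(y − 0) = 0.
Expanding: 2*x + y = 0.


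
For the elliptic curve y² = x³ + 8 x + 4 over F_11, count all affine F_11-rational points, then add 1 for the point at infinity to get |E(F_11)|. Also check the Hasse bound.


Affine points = {(0, 2), (0, 9), (3, 0), (4, 1), (4, 10), (5, 2), (5, 9), (6, 2), (6, 9)}; affine count = 9; |E(F_11)| = 10.

Discriminant check: Δ ∝ 4a³ + 27b² = 4·8³ + 27·4² = 4·512 + 27·16 ≡ 5 (mod 11). Nonzero ⇒ E is nonsingular.
For each x ∈ F_11, compute rhs = x³ + 8·x + 4 mod 11, then count y ∈ F_11 with y² ≡ rhs.
  x = 0: rhs = 4, matching y values: 2, 9 (2 points).
  x = 1: rhs = 2, matching y values: none (0 points).
  x = 2: rhs = 6, matching y values: none (0 points).
  x = 3: rhs = 0, matching y values: 0 (1 points).
  x = 4: rhs = 1, matching y values: 1, 10 (2 points).
  x = 5: rhs = 4, matching y values: 2, 9 (2 points).
  x = 6: rhs = 4, matching y values: 2, 9 (2 points).
  x = 7: rhs = 7, matching y values: none (0 points).
  x = 8: rhs = 8, matching y values: none (0 points).
  x = 9: rhs = 2, matching y values: none (0 points).
  x = 10: rhs = 6, matching y values: none (0 points).
Total affine count: 9.
Full point count |E(F_11)| = 9 + 1 = 10.
Hasse bound: |10 − (11+1)| = |-2| = 2 ≤ 2√11 ≈ 6.6332 ✓.


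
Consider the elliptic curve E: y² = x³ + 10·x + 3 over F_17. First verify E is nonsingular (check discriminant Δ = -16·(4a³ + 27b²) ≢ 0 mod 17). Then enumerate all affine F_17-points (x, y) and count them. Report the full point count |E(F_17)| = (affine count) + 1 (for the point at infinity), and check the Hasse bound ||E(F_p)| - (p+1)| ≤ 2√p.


Affine points = {(3, 3), (3, 14), (5, 5), (5, 12), (7, 5), (7, 12), (8, 0), (10, 7), (10, 10), (11, 4), (11, 13), (12, 7), (12, 10), (13, 1), (13, 16), (15, 3), (15, 14), (16, 3), (16, 14)}; affine count = 19; |E(F_17)| = 20.

Discriminant check: Δ ∝ 4a³ + 27b² = 4·10³ + 27·3² = 4·1000 + 27·9 ≡ 10 (mod 17). Nonzero ⇒ E is nonsingular.
For each x ∈ F_17, compute rhs = x³ + 10·x + 3 mod 17, then count y ∈ F_17 with y² ≡ rhs.
  x = 0: rhs = 3, matching y values: none (0 points).
  x = 1: rhs = 14, matching y values: none (0 points).
  x = 2: rhs = 14, matching y values: none (0 points).
  x = 3: rhs = 9, matching y values: 3, 14 (2 points).
  x = 4: rhs = 5, matching y values: none (0 points).
  x = 5: rhs = 8, matching y values: 5, 12 (2 points).
  x = 6: rhs = 7, matching y values: none (0 points).
  x = 7: rhs = 8, matching y values: 5, 12 (2 points).
  x = 8: rhs = 0, matching y values: 0 (1 points).
  x = 9: rhs = 6, matching y values: none (0 points).
  x = 10: rhs = 15, matching y values: 7, 10 (2 points).
  x = 11: rhs = 16, matching y values: 4, 13 (2 points).
  x = 12: rhs = 15, matching y values: 7, 10 (2 points).
  x = 13: rhs = 1, matching y values: 1, 16 (2 points).
  x = 14: rhs = 14, matching y values: none (0 points).
  x = 15: rhs = 9, matching y values: 3, 14 (2 points).
  x = 16: rhs = 9, matching y values: 3, 14 (2 points).
Total affine count: 19.
Full point count |E(F_17)| = 19 + 1 = 20.
Hasse bound: |20 − (17+1)| = |2| = 2 ≤ 2√17 ≈ 8.2462 ✓.


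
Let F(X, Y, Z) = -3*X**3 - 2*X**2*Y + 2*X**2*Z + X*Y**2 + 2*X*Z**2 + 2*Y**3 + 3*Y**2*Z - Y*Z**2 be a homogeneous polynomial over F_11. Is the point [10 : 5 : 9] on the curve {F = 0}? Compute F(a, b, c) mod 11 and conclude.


F(10,5,9) ≡ 3 (mod 11); P is NOT on the curve.

Evaluate F(10, 5, 9) term-by-term (mod 11).
  -3*X**3 ↦ -3·1000·1·1 = -3000
  -2*X**2*Y ↦ -2·100·5·1 = -1000
  2*X**2*Z ↦ 2·100·1·9 = 1800
  X*Y**2 ↦ 1·10·25·1 = 250
  2*X*Z**2 ↦ 2·10·1·81 = 1620
  2*Y**3 ↦ 2·1·125·1 = 250
  3*Y**2*Z ↦ 3·1·25·9 = 675
  -Y*Z**2 ↦ -1·1·5·81 = -405
Sum: F(10, 5, 9) = (-3000) + (-1000) + (1800) + (250) + (1620) + (250) + (675) + (-405) = 190.
Reducing mod 11: 190 ≡ 3 (mod 11).
Since F(a, b, c) ≡ 3 ≠ 0 (mod 11), P does NOT lie on the curve.


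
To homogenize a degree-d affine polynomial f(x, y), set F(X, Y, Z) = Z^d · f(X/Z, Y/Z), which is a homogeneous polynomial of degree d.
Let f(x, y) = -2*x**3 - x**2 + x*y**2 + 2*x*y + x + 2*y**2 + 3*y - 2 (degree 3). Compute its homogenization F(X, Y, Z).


F(X, Y, Z) = -2*X**3 - X**2*Z + X*Y**2 + 2*X*Y*Z + X*Z**2 + 2*Y**2*Z + 3*Y*Z**2 - 2*Z**3

deg(f) = 3.
Substitute x = X/Z, y = Y/Z into f, then multiply by Z^3.
  monomial -2·x^3·y^0 ↦ -2·X^3·Y^0·Z^0.
  monomial -1·x^2·y^0 ↦ -1·X^2·Y^0·Z^1.
  monomial 1·x^1·y^2 ↦ 1·X^1·Y^2·Z^0.
  monomial 2·x^1·y^1 ↦ 2·X^1·Y^1·Z^1.
  monomial 1·x^1·y^0 ↦ 1·X^1·Y^0·Z^2.
  monomial 2·x^0·y^2 ↦ 2·X^0·Y^2·Z^1.
  monomial 3·x^0·y^1 ↦ 3·X^0·Y^1·Z^2.
  monomial -2·x^0·y^0 ↦ -2·X^0·Y^0·Z^3.
Collecting: F(X, Y, Z) = -2*X**3 - X**2*Z + X*Y**2 + 2*X*Y*Z + X*Z**2 + 2*Y**2*Z + 3*Y*Z**2 - 2*Z**3.


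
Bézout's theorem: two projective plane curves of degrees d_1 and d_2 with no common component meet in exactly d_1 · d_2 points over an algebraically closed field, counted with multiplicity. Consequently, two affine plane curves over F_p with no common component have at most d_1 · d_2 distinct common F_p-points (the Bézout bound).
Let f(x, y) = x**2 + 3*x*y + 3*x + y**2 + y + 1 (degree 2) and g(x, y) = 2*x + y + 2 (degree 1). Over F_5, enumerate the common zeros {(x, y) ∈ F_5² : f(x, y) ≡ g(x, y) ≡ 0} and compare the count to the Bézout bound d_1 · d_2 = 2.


Common zeros: {(1, 1), (2, 4)}; count = 2; Bézout bound = 2.

deg(f) = 2, deg(g) = 1, so Bézout bound = 2.
Scan x ∈ F_5. For each x, list the y ∈ F_5 with f(x, y) ≡ 0 and those with g(x, y) ≡ 0 (mod 5); the common zeros in that column are the intersection.
  x = 0: f ≡ 0 at y ∈ ∅; g ≡ 0 at y ∈ {3}; common: ∅.
  x = 1: f ≡ 0 at y ∈ {0, 1}; g ≡ 0 at y ∈ {1}; common: {1}.
  x = 2: f ≡ 0 at y ∈ {4}; g ≡ 0 at y ∈ {4}; common: {4}.
  x = 3: f ≡ 0 at y ∈ {1, 4}; g ≡ 0 at y ∈ {2}; common: ∅.
  x = 4: f ≡ 0 at y ∈ ∅; g ≡ 0 at y ∈ {0}; common: ∅.
Collecting: common zeros = {(1, 1), (2, 4)}, so the count is 2.
Comparison with the Bézout bound: 2 ≤ 2 = deg(f)·deg(g), as expected for curves with no common component (the bound is attained).


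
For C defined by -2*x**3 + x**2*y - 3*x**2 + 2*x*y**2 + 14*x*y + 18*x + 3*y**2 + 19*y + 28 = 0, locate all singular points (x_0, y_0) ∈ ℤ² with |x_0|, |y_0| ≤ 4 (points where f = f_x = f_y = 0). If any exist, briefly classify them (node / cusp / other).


Singular points: {(-1, -3)}; classification: cusp.

Compute partial derivatives:
  f_x = -6*x**2 + 2*x*y - 6*x + 2*y**2 + 14*y + 18.
  f_y = x**2 + 4*x*y + 14*x + 6*y + 19.
Scan x_0 ∈ {−4, ..., 4}. For each x_0, f_y(x_0, y) is a polynomial in y; find its integer roots y ∈ {−4, ..., 4}, then test f_x and f at those candidates.
  x = -4: f_y(-4, y) = -10*y - 21; no integer root y with |y| ≤ 4.
  x = -3: f_y(-3, y) = -6*y - 14; no integer root y with |y| ≤ 4.
  x = -2: f_y(-2, y) = -2*y - 5; no integer root y with |y| ≤ 4.
  x = -1: f_y(-1, y) = 2*y + 6; vanishes at y ∈ {-3}. (-1, -3): f_x = 0, f = 0 — SINGULAR.
  x = 0: f_y(0, y) = 6*y + 19; no integer root y with |y| ≤ 4.
  x = 1: f_y(1, y) = 10*y + 34; no integer root y with |y| ≤ 4.
  x = 2: f_y(2, y) = 14*y + 51; no integer root y with |y| ≤ 4.
  x = 3: f_y(3, y) = 18*y + 70; no integer root y with |y| ≤ 4.
  x = 4: f_y(4, y) = 22*y + 91; no integer root y with |y| ≤ 4.
Only singular point on the grid: (-1, -3).
Classify: substitute x = -1 + u, y = -3 + v and expand: f = -2*u**3 + u**2*v + 2*u*v**2 + v**2.
No constant or linear terms (consistent with a singular point). Quadratic part: v**2. Cubic part: -2*u**3 + u**2*v + 2*u*v**2.
The quadratic part v**2 is a perfect square, so there is a single (double) tangent line v = 0, i.e. y = -3. Restricting the cubic part to that line (v = 0) leaves -2*u**3 ≠ 0, so f is not divisible by v and the branch is v² ≈ 2*u**3 to lowest order — this is a cusp.
Classification: cusp.


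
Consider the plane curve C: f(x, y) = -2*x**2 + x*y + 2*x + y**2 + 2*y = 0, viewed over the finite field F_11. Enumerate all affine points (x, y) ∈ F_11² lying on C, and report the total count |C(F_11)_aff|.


Affine F_11-points: {(0, 0), (0, 9), (1, 0), (1, 8), (4, 8), (5, 2), (8, 2), (8, 10), (9, 1), (9, 10)}; count = 10.

For each of the 121 pairs (x, y) ∈ F_11², evaluate f(x, y) mod 11. Record the zeros.
  x = 0: [0↦0, 1↦3, 2↦8, 3↦4, 4↦2, 5↦2, 6↦4, 7↦8, 8↦3, 9↦0, 10↦10]  zeros at y ∈ {0, 9}
  x = 1: [0↦0, 1↦4, 2↦10, 3↦7, 4↦6, 5↦7, 6↦10, 7↦4, 8↦0, 9↦9, 10↦9]  zeros at y ∈ {0, 8}
  x = 2: [0↦7, 1↦1, 2↦8, 3↦6, 4↦6, 5↦8, 6↦1, 7↦7, 8↦4, 9↦3, 10↦4]  zeros at y ∈ ∅
  x = 3: [0↦10, 1↦5, 2↦2, 3↦1, 4↦2, 5↦5, 6↦10, 7↦6, 8↦4, 9↦4, 10↦6]  zeros at y ∈ ∅
  x = 4: [0↦9, 1↦5, 2↦3, 3↦3, 4↦5, 5↦9, 6↦4, 7↦1, 8↦0, 9↦1, 10↦4]  zeros at y ∈ {8}
  x = 5: [0↦4, 1↦1, 2↦0, 3↦1, 4↦4, 5↦9, 6↦5, 7↦3, 8↦3, 9↦5, 10↦9]  zeros at y ∈ {2}
  x = 6: [0↦6, 1↦4, 2↦4, 3↦6, 4↦10, 5↦5, 6↦2, 7↦1, 8↦2, 9↦5, 10↦10]  zeros at y ∈ ∅
  x = 7: [0↦4, 1↦3, 2↦4, 3↦7, 4↦1, 5↦8, 6↦6, 7↦6, 8↦8, 9↦1, 10↦7]  zeros at y ∈ ∅
  x = 8: [0↦9, 1↦9, 2↦0, 3↦4, 4↦10, 5↦7, 6↦6, 7↦7, 8↦10, 9↦4, 10↦0]  zeros at y ∈ {2, 10}
  x = 9: [0↦10, 1↦0, 2↦3, 3↦8, 4↦4, 5↦2, 6↦2, 7↦4, 8↦8, 9↦3, 10↦0]  zeros at y ∈ {1, 10}
  x = 10: [0↦7, 1↦9, 2↦2, 3↦8, 4↦5, 5↦4, 6↦5, 7↦8, 8↦2, 9↦9, 10↦7]  zeros at y ∈ ∅
Collecting zeros: affine points = {(0, 0), (0, 9), (1, 0), (1, 8), (4, 8), (5, 2), (8, 2), (8, 10), (9, 1), (9, 10)}.
Total count |C(F_11)_aff| = 10.


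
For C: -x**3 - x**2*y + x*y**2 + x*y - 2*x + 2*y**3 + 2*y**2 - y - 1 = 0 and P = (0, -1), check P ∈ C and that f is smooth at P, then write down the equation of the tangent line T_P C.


Tangent line at P: -2*x + y + 1 = 0.

Step 1: f(0, -1) = 0, so P lies on C.
Step 2: partial derivatives
  f_x(x, y) = -3*x**2 - 2*x*y + y**2 + y - 2, f_y(x, y) = -x**2 + 2*x*y + x + 6*y**2 + 4*y - 1.
  f_x(P) = -2, f_y(P) = 1 (gradient nonzero, so P is smooth).
Step 3: tangent line at P: -2·(x − 0) + 1·(y − -1) = 0.
Expanding: -2*x + y + 1 = 0.


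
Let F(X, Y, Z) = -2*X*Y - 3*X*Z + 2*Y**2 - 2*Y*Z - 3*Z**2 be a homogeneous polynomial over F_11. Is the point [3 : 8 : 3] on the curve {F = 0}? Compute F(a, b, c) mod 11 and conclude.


F(3,8,3) ≡ 0 (mod 11); P is on the curve.

Evaluate F(3, 8, 3) term-by-term (mod 11).
  -2*X*Y ↦ -2·3·8·1 = -48
  -3*X*Z ↦ -3·3·1·3 = -27
  2*Y**2 ↦ 2·1·64·1 = 128
  -2*Y*Z ↦ -2·1·8·3 = -48
  -3*Z**2 ↦ -3·1·1·9 = -27
Sum: F(3, 8, 3) = (-48) + (-27) + (128) + (-48) + (-27) = -22.
Reducing mod 11: -22 ≡ 0 (mod 11).
Since F(a, b, c) ≡ 0 (mod 11), P lies on the curve.


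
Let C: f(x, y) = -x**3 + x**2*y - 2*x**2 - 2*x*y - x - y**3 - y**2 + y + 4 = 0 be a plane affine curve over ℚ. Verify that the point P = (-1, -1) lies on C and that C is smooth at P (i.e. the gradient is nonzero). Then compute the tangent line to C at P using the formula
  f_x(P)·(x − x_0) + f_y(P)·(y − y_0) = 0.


Tangent line at P: 4*x + 3*y + 7 = 0.

Step 1: f(-1, -1) = 0, so P lies on C.
Step 2: partial derivatives
  f_x(x, y) = -3*x**2 + 2*x*y - 4*x - 2*y - 1, f_y(x, y) = x**2 - 2*x - 3*y**2 - 2*y + 1.
  f_x(P) = 4, f_y(P) = 3 (gradient nonzero, so P is smooth).
Step 3: tangent line at P: 4·(x − -1) + 3·(y − -1) = 0.
Expanding: 4*x + 3*y + 7 = 0.


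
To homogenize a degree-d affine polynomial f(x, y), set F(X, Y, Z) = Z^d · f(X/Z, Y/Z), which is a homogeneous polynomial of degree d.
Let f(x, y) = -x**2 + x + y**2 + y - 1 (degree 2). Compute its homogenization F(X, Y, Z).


F(X, Y, Z) = -X**2 + X*Z + Y**2 + Y*Z - Z**2

deg(f) = 2.
Substitute x = X/Z, y = Y/Z into f, then multiply by Z^2.
  monomial -1·x^2·y^0 ↦ -1·X^2·Y^0·Z^0.
  monomial 1·x^1·y^0 ↦ 1·X^1·Y^0·Z^1.
  monomial 1·x^0·y^2 ↦ 1·X^0·Y^2·Z^0.
  monomial 1·x^0·y^1 ↦ 1·X^0·Y^1·Z^1.
  monomial -1·x^0·y^0 ↦ -1·X^0·Y^0·Z^2.
Collecting: F(X, Y, Z) = -X**2 + X*Z + Y**2 + Y*Z - Z**2.


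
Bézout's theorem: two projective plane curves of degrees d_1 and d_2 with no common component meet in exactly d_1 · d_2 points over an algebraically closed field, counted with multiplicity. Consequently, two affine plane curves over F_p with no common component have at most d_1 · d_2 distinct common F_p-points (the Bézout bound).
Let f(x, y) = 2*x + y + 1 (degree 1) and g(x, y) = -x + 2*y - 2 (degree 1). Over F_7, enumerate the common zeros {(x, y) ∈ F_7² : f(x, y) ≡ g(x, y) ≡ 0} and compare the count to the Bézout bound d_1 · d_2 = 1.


Common zeros: {(2, 2)}; count = 1; Bézout bound = 1.

deg(f) = 1, deg(g) = 1, so Bézout bound = 1.
Scan x ∈ F_7. For each x, list the y ∈ F_7 with f(x, y) ≡ 0 and those with g(x, y) ≡ 0 (mod 7); the common zeros in that column are the intersection.
  x = 0: f ≡ 0 at y ∈ {6}; g ≡ 0 at y ∈ {1}; common: ∅.
  x = 1: f ≡ 0 at y ∈ {4}; g ≡ 0 at y ∈ {5}; common: ∅.
  x = 2: f ≡ 0 at y ∈ {2}; g ≡ 0 at y ∈ {2}; common: {2}.
  x = 3: f ≡ 0 at y ∈ {0}; g ≡ 0 at y ∈ {6}; common: ∅.
  x = 4: f ≡ 0 at y ∈ {5}; g ≡ 0 at y ∈ {3}; common: ∅.
  x = 5: f ≡ 0 at y ∈ {3}; g ≡ 0 at y ∈ {0}; common: ∅.
  x = 6: f ≡ 0 at y ∈ {1}; g ≡ 0 at y ∈ {4}; common: ∅.
Collecting: common zeros = {(2, 2)}, so the count is 1.
Comparison with the Bézout bound: 1 ≤ 1 = deg(f)·deg(g), as expected for curves with no common component (the bound is attained).


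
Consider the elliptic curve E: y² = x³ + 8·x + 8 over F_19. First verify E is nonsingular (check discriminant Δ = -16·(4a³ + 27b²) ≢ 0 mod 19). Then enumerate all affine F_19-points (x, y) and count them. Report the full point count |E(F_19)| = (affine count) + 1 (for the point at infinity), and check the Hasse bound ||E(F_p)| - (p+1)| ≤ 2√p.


Affine points = {(1, 6), (1, 13), (4, 3), (4, 16), (6, 5), (6, 14), (9, 7), (9, 12), (10, 9), (10, 10), (15, 8), (15, 11)}; affine count = 12; |E(F_19)| = 13.

Discriminant check: Δ ∝ 4a³ + 27b² = 4·8³ + 27·8² = 4·512 + 27·64 ≡ 14 (mod 19). Nonzero ⇒ E is nonsingular.
For each x ∈ F_19, compute rhs = x³ + 8·x + 8 mod 19, then count y ∈ F_19 with y² ≡ rhs.
  x = 0: rhs = 8, matching y values: none (0 points).
  x = 1: rhs = 17, matching y values: 6, 13 (2 points).
  x = 2: rhs = 13, matching y values: none (0 points).
  x = 3: rhs = 2, matching y values: none (0 points).
  x = 4: rhs = 9, matching y values: 3, 16 (2 points).
  x = 5: rhs = 2, matching y values: none (0 points).
  x = 6: rhs = 6, matching y values: 5, 14 (2 points).
  x = 7: rhs = 8, matching y values: none (0 points).
  x = 8: rhs = 14, matching y values: none (0 points).
  x = 9: rhs = 11, matching y values: 7, 12 (2 points).
  x = 10: rhs = 5, matching y values: 9, 10 (2 points).
  x = 11: rhs = 2, matching y values: none (0 points).
  x = 12: rhs = 8, matching y values: none (0 points).
  x = 13: rhs = 10, matching y values: none (0 points).
  x = 14: rhs = 14, matching y values: none (0 points).
  x = 15: rhs = 7, matching y values: 8, 11 (2 points).
  x = 16: rhs = 14, matching y values: none (0 points).
  x = 17: rhs = 3, matching y values: none (0 points).
  x = 18: rhs = 18, matching y values: none (0 points).
Total affine count: 12.
Full point count |E(F_19)| = 12 + 1 = 13.
Hasse bound: |13 − (19+1)| = |-7| = 7 ≤ 2√19 ≈ 8.7178 ✓.


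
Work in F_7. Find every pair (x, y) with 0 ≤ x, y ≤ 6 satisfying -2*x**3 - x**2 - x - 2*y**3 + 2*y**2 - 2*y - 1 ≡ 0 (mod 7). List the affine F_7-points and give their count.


Affine F_7-points: {(0, 4), (1, 1), (2, 2), (4, 2), (5, 4), (6, 6)}; count = 6.

For each of the 49 pairs (x, y) ∈ F_7², evaluate f(x, y) mod 7. Record the zeros.
  x = 0: [0↦6, 1↦4, 2↦1, 3↦6, 4↦0, 5↦6, 6↦5]  zeros at y ∈ {4}
  x = 1: [0↦2, 1↦0, 2↦4, 3↦2, 4↦3, 5↦2, 6↦1]  zeros at y ∈ {1}
  x = 2: [0↦5, 1↦3, 2↦0, 3↦5, 4↦6, 5↦5, 6↦4]  zeros at y ∈ {2}
  x = 3: [0↦3, 1↦1, 2↦5, 3↦3, 4↦4, 5↦3, 6↦2]  zeros at y ∈ ∅
  x = 4: [0↦5, 1↦3, 2↦0, 3↦5, 4↦6, 5↦5, 6↦4]  zeros at y ∈ {2}
  x = 5: [0↦6, 1↦4, 2↦1, 3↦6, 4↦0, 5↦6, 6↦5]  zeros at y ∈ {4}
  x = 6: [0↦1, 1↦6, 2↦3, 3↦1, 4↦2, 5↦1, 6↦0]  zeros at y ∈ {6}
Collecting zeros: affine points = {(0, 4), (1, 1), (2, 2), (4, 2), (5, 4), (6, 6)}.
Total count |C(F_7)_aff| = 6.


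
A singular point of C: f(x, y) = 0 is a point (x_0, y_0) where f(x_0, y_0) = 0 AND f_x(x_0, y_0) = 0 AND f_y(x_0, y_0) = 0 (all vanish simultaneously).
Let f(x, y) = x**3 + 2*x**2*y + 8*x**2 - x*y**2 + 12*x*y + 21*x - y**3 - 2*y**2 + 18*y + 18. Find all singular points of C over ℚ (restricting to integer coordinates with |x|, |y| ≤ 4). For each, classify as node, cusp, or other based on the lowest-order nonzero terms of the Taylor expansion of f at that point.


Singular points: {(-3, 0)}; classification: node.

Compute partial derivatives:
  f_x = 3*x**2 + 4*x*y + 16*x - y**2 + 12*y + 21.
  f_y = 2*x**2 - 2*x*y + 12*x - 3*y**2 - 4*y + 18.
Scan x_0 ∈ {−4, ..., 4}. For each x_0, f_y(x_0, y) is a polynomial in y; find its integer roots y ∈ {−4, ..., 4}, then test f_x and f at those candidates.
  x = -4: f_y(-4, y) = -3*y**2 + 4*y + 2; no integer root y with |y| ≤ 4.
  x = -3: f_y(-3, y) = -3*y**2 + 2*y; vanishes at y ∈ {0}. (-3, 0): f_x = 0, f = 0 — SINGULAR.
  x = -2: f_y(-2, y) = 2 - 3*y**2; no integer root y with |y| ≤ 4.
  x = -1: f_y(-1, y) = -3*y**2 - 2*y + 8; vanishes at y ∈ {-2}. (-1, -2): f_x = -12 ≠ 0.
  x = 0: f_y(0, y) = -3*y**2 - 4*y + 18; no integer root y with |y| ≤ 4.
  x = 1: f_y(1, y) = -3*y**2 - 6*y + 32; no integer root y with |y| ≤ 4.
  x = 2: f_y(2, y) = -3*y**2 - 8*y + 50; no integer root y with |y| ≤ 4.
  x = 3: f_y(3, y) = -3*y**2 - 10*y + 72; no integer root y with |y| ≤ 4.
  x = 4: f_y(4, y) = -3*y**2 - 12*y + 98; no integer root y with |y| ≤ 4.
Only singular point on the grid: (-3, 0).
Classify: substitute x = -3 + u, y = 0 + v and expand: f = u**3 + 2*u**2*v - u**2 - u*v**2 - v**3 + v**2.
No constant or linear terms (consistent with a singular point). Quadratic part: -u**2 + v**2. Cubic part: u**3 + 2*u**2*v - u*v**2 - v**3.
The quadratic part v**2 - u**2 = (v − u)(v + u) splits into two distinct linear factors, so there are two distinct tangent lines y − 0 = ±(x − -3) — this is a node (ordinary double point).
Classification: node.


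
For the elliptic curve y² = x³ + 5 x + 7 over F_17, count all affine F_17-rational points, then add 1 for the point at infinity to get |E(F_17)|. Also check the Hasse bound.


Affine points = {(1, 8), (1, 9), (2, 5), (2, 12), (3, 7), (3, 10), (5, 2), (5, 15), (6, 7), (6, 10), (8, 7), (8, 10), (9, 4), (9, 13), (11, 4), (11, 13), (13, 5), (13, 12), (14, 4), (14, 13), (16, 1), (16, 16)}; affine count = 22; |E(F_17)| = 23.

Discriminant check: Δ ∝ 4a³ + 27b² = 4·5³ + 27·7² = 4·125 + 27·49 ≡ 4 (mod 17). Nonzero ⇒ E is nonsingular.
For each x ∈ F_17, compute rhs = x³ + 5·x + 7 mod 17, then count y ∈ F_17 with y² ≡ rhs.
  x = 0: rhs = 7, matching y values: none (0 points).
  x = 1: rhs = 13, matching y values: 8, 9 (2 points).
  x = 2: rhs = 8, matching y values: 5, 12 (2 points).
  x = 3: rhs = 15, matching y values: 7, 10 (2 points).
  x = 4: rhs = 6, matching y values: none (0 points).
  x = 5: rhs = 4, matching y values: 2, 15 (2 points).
  x = 6: rhs = 15, matching y values: 7, 10 (2 points).
  x = 7: rhs = 11, matching y values: none (0 points).
  x = 8: rhs = 15, matching y values: 7, 10 (2 points).
  x = 9: rhs = 16, matching y values: 4, 13 (2 points).
  x = 10: rhs = 3, matching y values: none (0 points).
  x = 11: rhs = 16, matching y values: 4, 13 (2 points).
  x = 12: rhs = 10, matching y values: none (0 points).
  x = 13: rhs = 8, matching y values: 5, 12 (2 points).
  x = 14: rhs = 16, matching y values: 4, 13 (2 points).
  x = 15: rhs = 6, matching y values: none (0 points).
  x = 16: rhs = 1, matching y values: 1, 16 (2 points).
Total affine count: 22.
Full point count |E(F_17)| = 22 + 1 = 23.
Hasse bound: |23 − (17+1)| = |5| = 5 ≤ 2√17 ≈ 8.2462 ✓.


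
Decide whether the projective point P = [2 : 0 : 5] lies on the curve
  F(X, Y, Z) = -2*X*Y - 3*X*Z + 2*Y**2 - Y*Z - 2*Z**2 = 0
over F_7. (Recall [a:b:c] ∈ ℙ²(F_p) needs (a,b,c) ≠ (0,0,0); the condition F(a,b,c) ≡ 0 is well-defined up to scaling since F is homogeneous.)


F(2,0,5) ≡ 4 (mod 7); P is NOT on the curve.

Evaluate F(2, 0, 5) term-by-term (mod 7).
  -2*X*Y ↦ -2·2·0·1 = 0
  -3*X*Z ↦ -3·2·1·5 = -30
  2*Y**2 ↦ 2·1·0·1 = 0
  -Y*Z ↦ -1·1·0·5 = 0
  -2*Z**2 ↦ -2·1·1·25 = -50
Sum: F(2, 0, 5) = (0) + (-30) + (0) + (0) + (-50) = -80.
Reducing mod 7: -80 ≡ 4 (mod 7).
Since F(a, b, c) ≡ 4 ≠ 0 (mod 7), P does NOT lie on the curve.


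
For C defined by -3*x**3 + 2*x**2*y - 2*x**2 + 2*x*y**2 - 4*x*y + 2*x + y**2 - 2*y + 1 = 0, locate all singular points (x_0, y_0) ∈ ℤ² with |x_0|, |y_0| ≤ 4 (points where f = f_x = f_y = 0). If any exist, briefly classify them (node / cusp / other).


Singular points: {(0, 1)}; classification: cusp.

Compute partial derivatives:
  f_x = -9*x**2 + 4*x*y - 4*x + 2*y**2 - 4*y + 2.
  f_y = 2*x**2 + 4*x*y - 4*x + 2*y - 2.
Scan x_0 ∈ {−4, ..., 4}. For each x_0, f_y(x_0, y) is a polynomial in y; find its integer roots y ∈ {−4, ..., 4}, then test f_x and f at those candidates.
  x = -4: f_y(-4, y) = 46 - 14*y; no integer root y with |y| ≤ 4.
  x = -3: f_y(-3, y) = 28 - 10*y; no integer root y with |y| ≤ 4.
  x = -2: f_y(-2, y) = 14 - 6*y; no integer root y with |y| ≤ 4.
  x = -1: f_y(-1, y) = 4 - 2*y; vanishes at y ∈ {2}. (-1, 2): f_x = -11 ≠ 0.
  x = 0: f_y(0, y) = 2*y - 2; vanishes at y ∈ {1}. (0, 1): f_x = 0, f = 0 — SINGULAR.
  x = 1: f_y(1, y) = 6*y - 4; no integer root y with |y| ≤ 4.
  x = 2: f_y(2, y) = 10*y - 2; no integer root y with |y| ≤ 4.
  x = 3: f_y(3, y) = 14*y + 4; no integer root y with |y| ≤ 4.
  x = 4: f_y(4, y) = 18*y + 14; no integer root y with |y| ≤ 4.
Only singular point on the grid: (0, 1).
Classify: substitute x = 0 + u, y = 1 + v and expand: f = -3*u**3 + 2*u**2*v + 2*u*v**2 + v**2.
No constant or linear terms (consistent with a singular point). Quadratic part: v**2. Cubic part: -3*u**3 + 2*u**2*v + 2*u*v**2.
The quadratic part v**2 is a perfect square, so there is a single (double) tangent line v = 0, i.e. y = 1. Restricting the cubic part to that line (v = 0) leaves -3*u**3 ≠ 0, so f is not divisible by v and the branch is v² ≈ 3*u**3 to lowest order — this is a cusp.
Classification: cusp.


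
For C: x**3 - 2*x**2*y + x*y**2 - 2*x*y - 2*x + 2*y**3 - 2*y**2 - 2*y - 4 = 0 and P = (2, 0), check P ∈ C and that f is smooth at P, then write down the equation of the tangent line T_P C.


Tangent line at P: 10*x - 14*y - 20 = 0.

Step 1: f(2, 0) = 0, so P lies on C.
Step 2: partial derivatives
  f_x(x, y) = 3*x**2 - 4*x*y + y**2 - 2*y - 2, f_y(x, y) = -2*x**2 + 2*x*y - 2*x + 6*y**2 - 4*y - 2.
  f_x(P) = 10, f_y(P) = -14 (gradient nonzero, so P is smooth).
Step 3: tangent line at P: 10·(x − 2) + -14·(y − 0) = 0.
Expanding: 10*x - 14*y - 20 = 0.


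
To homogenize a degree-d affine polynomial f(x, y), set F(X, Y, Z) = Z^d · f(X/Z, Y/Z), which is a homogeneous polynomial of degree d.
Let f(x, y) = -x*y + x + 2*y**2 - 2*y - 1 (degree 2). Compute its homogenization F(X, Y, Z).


F(X, Y, Z) = -X*Y + X*Z + 2*Y**2 - 2*Y*Z - Z**2

deg(f) = 2.
Substitute x = X/Z, y = Y/Z into f, then multiply by Z^2.
  monomial -1·x^1·y^1 ↦ -1·X^1·Y^1·Z^0.
  monomial 1·x^1·y^0 ↦ 1·X^1·Y^0·Z^1.
  monomial 2·x^0·y^2 ↦ 2·X^0·Y^2·Z^0.
  monomial -2·x^0·y^1 ↦ -2·X^0·Y^1·Z^1.
  monomial -1·x^0·y^0 ↦ -1·X^0·Y^0·Z^2.
Collecting: F(X, Y, Z) = -X*Y + X*Z + 2*Y**2 - 2*Y*Z - Z**2.


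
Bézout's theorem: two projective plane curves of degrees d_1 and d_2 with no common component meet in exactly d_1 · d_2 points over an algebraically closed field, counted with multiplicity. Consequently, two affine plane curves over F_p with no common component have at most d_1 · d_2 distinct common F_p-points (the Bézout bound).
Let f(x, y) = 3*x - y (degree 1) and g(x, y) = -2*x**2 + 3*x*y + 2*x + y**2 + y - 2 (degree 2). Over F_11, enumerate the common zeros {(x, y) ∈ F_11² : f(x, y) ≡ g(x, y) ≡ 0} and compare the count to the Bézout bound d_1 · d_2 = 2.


Common zeros: ∅; count = 0; Bézout bound = 2.

deg(f) = 1, deg(g) = 2, so Bézout bound = 2.
Scan x ∈ F_11. For each x, list the y ∈ F_11 with f(x, y) ≡ 0 and those with g(x, y) ≡ 0 (mod 11); the common zeros in that column are the intersection.
  x = 0: f ≡ 0 at y ∈ {0}; g ≡ 0 at y ∈ {1, 9}; common: ∅.
  x = 1: f ≡ 0 at y ∈ {3}; g ≡ 0 at y ∈ ∅; common: ∅.
  x = 2: f ≡ 0 at y ∈ {6}; g ≡ 0 at y ∈ ∅; common: ∅.
  x = 3: f ≡ 0 at y ∈ {9}; g ≡ 0 at y ∈ ∅; common: ∅.
  x = 4: f ≡ 0 at y ∈ {1}; g ≡ 0 at y ∈ {3, 6}; common: ∅.
  x = 5: f ≡ 0 at y ∈ {4}; g ≡ 0 at y ∈ ∅; common: ∅.
  x = 6: f ≡ 0 at y ∈ {7}; g ≡ 0 at y ∈ {6, 8}; common: ∅.
  x = 7: f ≡ 0 at y ∈ {10}; g ≡ 0 at y ∈ {3, 8}; common: ∅.
  x = 8: f ≡ 0 at y ∈ {2}; g ≡ 0 at y ∈ {1, 7}; common: ∅.
  x = 9: f ≡ 0 at y ∈ {5}; g ≡ 0 at y ∈ {7, 9}; common: ∅.
  x = 10: f ≡ 0 at y ∈ {8}; g ≡ 0 at y ∈ ∅; common: ∅.
Collecting: common zeros = ∅, so the count is 0.
Comparison with the Bézout bound: 0 ≤ 2 = deg(f)·deg(g), as expected for curves with no common component (the affine F_11-count falls short of the bound because intersections may lie at infinity, over extension fields, or carry multiplicity).


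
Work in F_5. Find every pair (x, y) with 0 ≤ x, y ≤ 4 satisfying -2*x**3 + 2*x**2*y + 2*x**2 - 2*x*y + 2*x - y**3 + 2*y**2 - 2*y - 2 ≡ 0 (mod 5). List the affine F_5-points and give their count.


Affine F_5-points: {(1, 0), (1, 3), (1, 4), (2, 4), (4, 0)}; count = 5.

For each of the 25 pairs (x, y) ∈ F_5², evaluate f(x, y) mod 5. Record the zeros.
  x = 0: [0↦3, 1↦2, 2↦4, 3↦3, 4↦3]  zeros at y ∈ ∅
  x = 1: [0↦0, 1↦4, 2↦1, 3↦0, 4↦0]  zeros at y ∈ {0, 3, 4}
  x = 2: [0↦4, 1↦2, 2↦3, 3↦1, 4↦0]  zeros at y ∈ {4}
  x = 3: [0↦3, 1↦4, 2↦3, 3↦4, 4↦1]  zeros at y ∈ ∅
  x = 4: [0↦0, 1↦3, 2↦4, 3↦2, 4↦1]  zeros at y ∈ {0}
Collecting zeros: affine points = {(1, 0), (1, 3), (1, 4), (2, 4), (4, 0)}.
Total count |C(F_5)_aff| = 5.


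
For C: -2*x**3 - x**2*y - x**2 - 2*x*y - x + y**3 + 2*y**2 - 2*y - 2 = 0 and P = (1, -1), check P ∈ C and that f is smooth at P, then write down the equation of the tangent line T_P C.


Tangent line at P: -5*x - 6*y - 1 = 0.

Step 1: f(1, -1) = 0, so P lies on C.
Step 2: partial derivatives
  f_x(x, y) = -6*x**2 - 2*x*y - 2*x - 2*y - 1, f_y(x, y) = -x**2 - 2*x + 3*y**2 + 4*y - 2.
  f_x(P) = -5, f_y(P) = -6 (gradient nonzero, so P is smooth).
Step 3: tangent line at P: -5·(x − 1) + -6·(y − -1) = 0.
Expanding: -5*x - 6*y - 1 = 0.


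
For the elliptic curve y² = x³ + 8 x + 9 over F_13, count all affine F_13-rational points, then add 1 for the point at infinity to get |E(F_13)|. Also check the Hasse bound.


Affine points = {(0, 3), (0, 10), (4, 1), (4, 12), (6, 0), (8, 0), (9, 2), (9, 11), (10, 6), (10, 7), (12, 0)}; affine count = 11; |E(F_13)| = 12.

Discriminant check: Δ ∝ 4a³ + 27b² = 4·8³ + 27·9² = 4·512 + 27·81 ≡ 10 (mod 13). Nonzero ⇒ E is nonsingular.
For each x ∈ F_13, compute rhs = x³ + 8·x + 9 mod 13, then count y ∈ F_13 with y² ≡ rhs.
  x = 0: rhs = 9, matching y values: 3, 10 (2 points).
  x = 1: rhs = 5, matching y values: none (0 points).
  x = 2: rhs = 7, matching y values: none (0 points).
  x = 3: rhs = 8, matching y values: none (0 points).
  x = 4: rhs = 1, matching y values: 1, 12 (2 points).
  x = 5: rhs = 5, matching y values: none (0 points).
  x = 6: rhs = 0, matching y values: 0 (1 points).
  x = 7: rhs = 5, matching y values: none (0 points).
  x = 8: rhs = 0, matching y values: 0 (1 points).
  x = 9: rhs = 4, matching y values: 2, 11 (2 points).
  x = 10: rhs = 10, matching y values: 6, 7 (2 points).
  x = 11: rhs = 11, matching y values: none (0 points).
  x = 12: rhs = 0, matching y values: 0 (1 points).
Total affine count: 11.
Full point count |E(F_13)| = 11 + 1 = 12.
Hasse bound: |12 − (13+1)| = |-2| = 2 ≤ 2√13 ≈ 7.2111 ✓.


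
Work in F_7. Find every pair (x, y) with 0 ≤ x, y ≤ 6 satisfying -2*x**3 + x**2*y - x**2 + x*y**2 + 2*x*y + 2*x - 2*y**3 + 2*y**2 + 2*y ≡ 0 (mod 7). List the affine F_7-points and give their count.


Affine F_7-points: {(0, 0), (4, 6), (5, 4)}; count = 3.

For each of the 49 pairs (x, y) ∈ F_7², evaluate f(x, y) mod 7. Record the zeros.
  x = 0: [0↦0, 1↦2, 2↦3, 3↦5, 4↦3, 5↦6, 6↦2]  zeros at y ∈ {0}
  x = 1: [0↦6, 1↦5, 2↦5, 3↦1, 4↦2, 5↦3, 6↦6]  zeros at y ∈ ∅
  x = 2: [0↦5, 1↦3, 2↦4, 3↦3, 4↦2, 5↦3, 6↦1]  zeros at y ∈ ∅
  x = 3: [0↦6, 1↦5, 2↦2, 3↦6, 4↦5, 5↦1, 6↦3]  zeros at y ∈ ∅
  x = 4: [0↦4, 1↦6, 2↦1, 3↦5, 4↦6, 5↦6, 6↦0]  zeros at y ∈ {6}
  x = 5: [0↦1, 1↦1, 2↦3, 3↦2, 4↦0, 5↦6, 6↦1]  zeros at y ∈ {4}
  x = 6: [0↦6, 1↦6, 2↦3, 3↦6, 4↦3, 5↦3, 6↦1]  zeros at y ∈ ∅
Collecting zeros: affine points = {(0, 0), (4, 6), (5, 4)}.
Total count |C(F_7)_aff| = 3.


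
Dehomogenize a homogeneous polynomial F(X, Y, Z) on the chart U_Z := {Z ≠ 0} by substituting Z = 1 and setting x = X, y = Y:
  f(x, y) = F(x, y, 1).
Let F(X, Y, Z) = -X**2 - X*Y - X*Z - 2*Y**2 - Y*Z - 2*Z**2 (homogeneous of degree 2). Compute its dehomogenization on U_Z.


f(x, y) = -x**2 - x*y - x - 2*y**2 - y - 2

On U_Z we set Z = 1. Each monomial c·X^i·Y^j·Z^k in F becomes c·x^i·y^j·1^k = c·x^i·y^j.
Substituting Z = 1: F(X, Y, 1) = -x**2 - x*y - x - 2*y**2 - y - 2.
Note: deg(f) ≤ deg(F) = 2; strict inequality happens when F is divisible by Z (lost terms).
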